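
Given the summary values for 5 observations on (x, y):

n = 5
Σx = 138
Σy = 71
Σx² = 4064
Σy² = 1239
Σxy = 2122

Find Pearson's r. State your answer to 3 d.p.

0.669

r = (nΣxy − ΣxΣy) / √[(nΣx² − (Σx)²)(nΣy² − (Σy)²)]
Numerator: 5×2122 − 138×71 = 812
Denominator: √[(20320 − 19044)(6195 − 5041)] = √[1276 × 1154] = 1213.4678
r = 812 / 1213.4678 ≈ 0.669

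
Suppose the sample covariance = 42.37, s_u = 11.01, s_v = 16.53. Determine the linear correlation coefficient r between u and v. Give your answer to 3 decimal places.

r = Cov(u,v) / (s_u · s_v) = 42.37 / (11.01 × 16.53)
  = 42.37 / 181.9953 ≈ 0.233

0.233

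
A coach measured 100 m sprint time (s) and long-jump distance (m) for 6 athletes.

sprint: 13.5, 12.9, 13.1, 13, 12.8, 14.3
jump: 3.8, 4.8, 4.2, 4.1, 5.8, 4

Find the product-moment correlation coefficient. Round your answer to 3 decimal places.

-0.596

n = 6, Σx = 79.6, Σy = 26.7, Σx² = 1057.6, Σy² = 121.57, Σxy = 352.98
nΣxy − ΣxΣy = 2117.88 − 2125.32 = -7.44
nΣx² − (Σx)² = 6345.6 − 6336.16 = 9.44; nΣy² − (Σy)² = 729.42 − 712.89 = 16.53
r = -7.44 / √(9.44 × 16.53) = -7.44 / 12.4917 ≈ -0.596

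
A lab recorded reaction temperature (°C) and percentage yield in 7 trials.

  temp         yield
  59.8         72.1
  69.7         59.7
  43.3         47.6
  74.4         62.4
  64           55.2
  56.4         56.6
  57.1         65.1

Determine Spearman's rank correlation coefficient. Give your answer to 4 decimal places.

0.3571

Rank temp: 4, 6, 1, 7, 5, 2, 3
Rank yield: 7, 4, 1, 5, 2, 3, 6
d = rank(temp) − rank(yield): -3, 2, 0, 2, 3, -1, -3; Σd² = 36
ρ = 1 − 6Σd² / [n(n²−1)] = 1 − 6×36 / (7×48) = 1 − 216/336 ≈ 0.3571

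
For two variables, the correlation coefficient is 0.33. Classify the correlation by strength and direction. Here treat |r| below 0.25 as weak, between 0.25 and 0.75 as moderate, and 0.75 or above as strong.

moderate positive

r = 0.33 > 0 so the relationship is positive.
|r| = 0.33, which falls in the moderate range.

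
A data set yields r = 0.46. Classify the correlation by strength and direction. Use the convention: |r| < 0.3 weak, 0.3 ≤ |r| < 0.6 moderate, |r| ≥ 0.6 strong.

r = 0.46 > 0 so the relationship is positive.
|r| = 0.46, which falls in the moderate range.

moderate positive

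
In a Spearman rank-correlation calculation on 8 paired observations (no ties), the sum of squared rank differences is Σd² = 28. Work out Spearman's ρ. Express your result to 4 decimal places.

0.6667

ρ = 1 − 6Σd² / [n(n²−1)] = 1 − 6×28 / (8×63)
  = 1 − 168/504 = 1 − 0.33333 ≈ 0.6667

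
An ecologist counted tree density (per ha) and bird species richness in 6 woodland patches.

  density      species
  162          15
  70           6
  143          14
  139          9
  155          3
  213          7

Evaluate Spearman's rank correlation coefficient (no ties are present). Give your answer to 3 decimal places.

0.200

Rank density: 5, 1, 3, 2, 4, 6
Rank species: 6, 2, 5, 4, 1, 3
d = rank(density) − rank(species): -1, -1, -2, -2, 3, 3; Σd² = 28
ρ = 1 − 6Σd² / [n(n²−1)] = 1 − 6×28 / (6×35) = 1 − 168/210 ≈ 0.200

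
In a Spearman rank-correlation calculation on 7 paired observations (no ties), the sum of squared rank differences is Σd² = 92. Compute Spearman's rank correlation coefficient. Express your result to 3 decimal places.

ρ = 1 − 6Σd² / [n(n²−1)] = 1 − 6×92 / (7×48)
  = 1 − 552/336 = 1 − 1.6429 ≈ -0.643

-0.643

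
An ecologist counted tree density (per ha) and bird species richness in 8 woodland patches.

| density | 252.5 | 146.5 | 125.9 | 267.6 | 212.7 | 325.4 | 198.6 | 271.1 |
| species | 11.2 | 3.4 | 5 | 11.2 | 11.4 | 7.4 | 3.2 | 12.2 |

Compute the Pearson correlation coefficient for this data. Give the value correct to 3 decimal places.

0.610

n = 8, Σx = 1800.3, Σy = 65, Σx² = 436742.69, Σy² = 631.24, Σxy = 15728.4
nΣxy − ΣxΣy = 125827.2 − 117019.5 = 8807.7
nΣx² − (Σx)² = 3493941.52 − 3241080.09 = 252861.43; nΣy² − (Σy)² = 5049.92 − 4225 = 824.92
r = 8807.7 / √(252861.43 × 824.92) = 8807.7 / 14442.6608 ≈ 0.610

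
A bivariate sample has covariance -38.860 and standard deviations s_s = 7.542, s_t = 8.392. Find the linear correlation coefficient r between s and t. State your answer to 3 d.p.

r = Cov(s,t) / (s_s · s_t) = -38.860 / (7.542 × 8.392)
  = -38.860 / 63.2925 ≈ -0.614

-0.614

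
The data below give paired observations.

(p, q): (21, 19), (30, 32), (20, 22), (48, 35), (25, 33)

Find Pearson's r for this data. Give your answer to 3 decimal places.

n = 5, Σp = 144, Σq = 141, Σp² = 4670, Σq² = 4183, Σpq = 4304
nΣpq − ΣpΣq = 21520 − 20304 = 1216
nΣp² − (Σp)² = 23350 − 20736 = 2614; nΣq² − (Σq)² = 20915 − 19881 = 1034
r = 1216 / √(2614 × 1034) = 1216 / 1644.0426 ≈ 0.740

0.740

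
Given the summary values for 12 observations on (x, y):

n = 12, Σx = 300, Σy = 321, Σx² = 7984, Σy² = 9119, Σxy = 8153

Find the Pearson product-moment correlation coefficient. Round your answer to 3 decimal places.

r = (nΣxy − ΣxΣy) / √[(nΣx² − (Σx)²)(nΣy² − (Σy)²)]
Numerator: 12×8153 − 300×321 = 1536
Denominator: √[(95808 − 90000)(109428 − 103041)] = √[5808 × 6387] = 6090.6236
r = 1536 / 6090.6236 ≈ 0.252

0.252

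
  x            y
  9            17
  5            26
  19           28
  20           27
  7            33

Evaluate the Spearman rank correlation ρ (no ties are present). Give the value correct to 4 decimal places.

Rank x: 3, 1, 4, 5, 2
Rank y: 1, 2, 4, 3, 5
d = rank(x) − rank(y): 2, -1, 0, 2, -3; Σd² = 18
ρ = 1 − 6Σd² / [n(n²−1)] = 1 − 6×18 / (5×24) = 1 − 108/120 ≈ 0.1000

0.1000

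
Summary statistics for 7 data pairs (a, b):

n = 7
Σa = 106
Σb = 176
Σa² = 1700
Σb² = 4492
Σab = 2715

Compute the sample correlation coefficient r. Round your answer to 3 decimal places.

r = (nΣab − ΣaΣb) / √[(nΣa² − (Σa)²)(nΣb² − (Σb)²)]
Numerator: 7×2715 − 106×176 = 349
Denominator: √[(11900 − 11236)(31444 − 30976)] = √[664 × 468] = 557.4513
r = 349 / 557.4513 ≈ 0.626

0.626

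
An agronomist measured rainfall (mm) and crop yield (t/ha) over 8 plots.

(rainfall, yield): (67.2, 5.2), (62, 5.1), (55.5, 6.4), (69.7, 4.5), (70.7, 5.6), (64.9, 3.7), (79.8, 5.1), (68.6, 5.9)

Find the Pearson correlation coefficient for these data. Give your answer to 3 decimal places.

n = 8, Σx = 538.4, Σy = 41.5, Σx² = 36582.68, Σy² = 220.13, Σxy = 2782.26
nΣxy − ΣxΣy = 22258.08 − 22343.6 = -85.52
nΣx² − (Σx)² = 292661.44 − 289874.56 = 2786.88; nΣy² − (Σy)² = 1761.04 − 1722.25 = 38.79
r = -85.52 / √(2786.88 × 38.79) = -85.52 / 328.7903 ≈ -0.260

-0.260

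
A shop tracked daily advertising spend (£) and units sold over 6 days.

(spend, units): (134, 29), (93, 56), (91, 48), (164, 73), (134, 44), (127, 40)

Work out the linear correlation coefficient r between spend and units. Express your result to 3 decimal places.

n = 6, Σx = 743, Σy = 290, Σx² = 95867, Σy² = 15146, Σxy = 36410
nΣxy − ΣxΣy = 218460 − 215470 = 2990
nΣx² − (Σx)² = 575202 − 552049 = 23153; nΣy² − (Σy)² = 90876 − 84100 = 6776
r = 2990 / √(23153 × 6776) = 2990 / 12525.3634 ≈ 0.239

0.239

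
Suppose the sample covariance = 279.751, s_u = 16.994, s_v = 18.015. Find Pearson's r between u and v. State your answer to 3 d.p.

r = Cov(u,v) / (s_u · s_v) = 279.751 / (16.994 × 18.015)
  = 279.751 / 306.1469 ≈ 0.914

0.914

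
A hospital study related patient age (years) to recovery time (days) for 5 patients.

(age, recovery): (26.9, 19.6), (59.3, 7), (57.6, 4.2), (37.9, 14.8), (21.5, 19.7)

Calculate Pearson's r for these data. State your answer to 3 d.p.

-0.978

n = 5, Σx = 203.2, Σy = 65.3, Σx² = 9456.52, Σy² = 1057.93, Σxy = 2168.73
nΣxy − ΣxΣy = 10843.65 − 13268.96 = -2425.31
nΣx² − (Σx)² = 47282.6 − 41290.24 = 5992.36; nΣy² − (Σy)² = 5289.65 − 4264.09 = 1025.56
r = -2425.31 / √(5992.36 × 1025.56) = -2425.31 / 2479.0169 ≈ -0.978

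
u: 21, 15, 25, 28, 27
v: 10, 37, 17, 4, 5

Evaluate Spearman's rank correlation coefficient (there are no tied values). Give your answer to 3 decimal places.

Rank u: 2, 1, 3, 5, 4
Rank v: 3, 5, 4, 1, 2
d = rank(u) − rank(v): -1, -4, -1, 4, 2; Σd² = 38
ρ = 1 − 6Σd² / [n(n²−1)] = 1 − 6×38 / (5×24) = 1 − 228/120 ≈ -0.900

-0.900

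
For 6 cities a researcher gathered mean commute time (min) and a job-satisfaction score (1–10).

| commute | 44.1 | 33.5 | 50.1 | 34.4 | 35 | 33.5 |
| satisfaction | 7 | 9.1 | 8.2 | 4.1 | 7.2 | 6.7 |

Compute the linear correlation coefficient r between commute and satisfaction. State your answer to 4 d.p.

0.2718

n = 6, Σx = 230.6, Σy = 42.3, Σx² = 9107.68, Σy² = 312.59, Σxy = 1641.86
nΣxy − ΣxΣy = 9851.16 − 9754.38 = 96.78
nΣx² − (Σx)² = 54646.08 − 53176.36 = 1469.72; nΣy² − (Σy)² = 1875.54 − 1789.29 = 86.25
r = 96.78 / √(1469.72 × 86.25) = 96.78 / 356.0384 ≈ 0.2718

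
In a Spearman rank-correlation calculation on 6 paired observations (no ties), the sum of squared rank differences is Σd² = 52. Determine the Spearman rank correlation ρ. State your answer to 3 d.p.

-0.486

ρ = 1 − 6Σd² / [n(n²−1)] = 1 − 6×52 / (6×35)
  = 1 − 312/210 = 1 − 1.4857 ≈ -0.486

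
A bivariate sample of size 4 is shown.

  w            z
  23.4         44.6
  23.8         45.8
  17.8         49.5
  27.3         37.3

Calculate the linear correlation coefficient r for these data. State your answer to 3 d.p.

-0.927

n = 4, Σw = 92.3, Σz = 177.2, Σw² = 2176.13, Σz² = 7928.34, Σwz = 4033.07
nΣwz − ΣwΣz = 16132.28 − 16355.56 = -223.28
nΣw² − (Σw)² = 8704.52 − 8519.29 = 185.23; nΣz² − (Σz)² = 31713.36 − 31399.84 = 313.52
r = -223.28 / √(185.23 × 313.52) = -223.28 / 240.9840 ≈ -0.927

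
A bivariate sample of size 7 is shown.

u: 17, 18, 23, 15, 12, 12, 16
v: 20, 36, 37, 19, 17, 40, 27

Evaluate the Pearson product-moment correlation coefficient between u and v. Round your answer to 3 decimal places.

n = 7, Σu = 113, Σv = 196, Σu² = 1911, Σv² = 6044, Σuv = 3240
nΣuv − ΣuΣv = 22680 − 22148 = 532
nΣu² − (Σu)² = 13377 − 12769 = 608; nΣv² − (Σv)² = 42308 − 38416 = 3892
r = 532 / √(608 × 3892) = 532 / 1538.2900 ≈ 0.346

0.346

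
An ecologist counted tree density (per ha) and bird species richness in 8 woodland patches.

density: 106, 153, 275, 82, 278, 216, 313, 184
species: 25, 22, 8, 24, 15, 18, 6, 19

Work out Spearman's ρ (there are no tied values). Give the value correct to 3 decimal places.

-0.952

Rank density: 2, 3, 6, 1, 7, 5, 8, 4
Rank species: 8, 6, 2, 7, 3, 4, 1, 5
d = rank(density) − rank(species): -6, -3, 4, -6, 4, 1, 7, -1; Σd² = 164
ρ = 1 − 6Σd² / [n(n²−1)] = 1 − 6×164 / (8×63) = 1 − 984/504 ≈ -0.952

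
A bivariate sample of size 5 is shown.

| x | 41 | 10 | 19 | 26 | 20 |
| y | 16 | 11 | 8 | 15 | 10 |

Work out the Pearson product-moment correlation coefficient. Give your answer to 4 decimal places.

n = 5, Σx = 116, Σy = 60, Σx² = 3218, Σy² = 766, Σxy = 1508
nΣxy − ΣxΣy = 7540 − 6960 = 580
nΣx² − (Σx)² = 16090 − 13456 = 2634; nΣy² − (Σy)² = 3830 − 3600 = 230
r = 580 / √(2634 × 230) = 580 / 778.3444 ≈ 0.7452

0.7452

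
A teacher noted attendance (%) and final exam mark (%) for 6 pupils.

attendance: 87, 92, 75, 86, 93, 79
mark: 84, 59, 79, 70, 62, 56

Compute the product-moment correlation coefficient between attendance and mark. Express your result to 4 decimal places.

-0.2870

n = 6, Σx = 512, Σy = 410, Σx² = 43944, Σy² = 28658, Σxy = 34871
nΣxy − ΣxΣy = 209226 − 209920 = -694
nΣx² − (Σx)² = 263664 − 262144 = 1520; nΣy² − (Σy)² = 171948 − 168100 = 3848
r = -694 / √(1520 × 3848) = -694 / 2418.4623 ≈ -0.2870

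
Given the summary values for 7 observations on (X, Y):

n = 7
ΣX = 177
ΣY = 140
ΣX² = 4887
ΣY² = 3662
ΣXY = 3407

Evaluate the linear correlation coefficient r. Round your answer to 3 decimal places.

-0.223

r = (nΣXY − ΣXΣY) / √[(nΣX² − (ΣX)²)(nΣY² − (ΣY)²)]
Numerator: 7×3407 − 177×140 = -931
Denominator: √[(34209 − 31329)(25634 − 19600)] = √[2880 × 6034] = 4168.6832
r = -931 / 4168.6832 ≈ -0.223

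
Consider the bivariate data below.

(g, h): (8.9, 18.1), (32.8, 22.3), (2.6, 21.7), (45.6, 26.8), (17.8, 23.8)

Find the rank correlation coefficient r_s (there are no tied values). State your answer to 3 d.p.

0.800

Rank g: 2, 4, 1, 5, 3
Rank h: 1, 3, 2, 5, 4
d = rank(g) − rank(h): 1, 1, -1, 0, -1; Σd² = 4
ρ = 1 − 6Σd² / [n(n²−1)] = 1 − 6×4 / (5×24) = 1 − 24/120 ≈ 0.800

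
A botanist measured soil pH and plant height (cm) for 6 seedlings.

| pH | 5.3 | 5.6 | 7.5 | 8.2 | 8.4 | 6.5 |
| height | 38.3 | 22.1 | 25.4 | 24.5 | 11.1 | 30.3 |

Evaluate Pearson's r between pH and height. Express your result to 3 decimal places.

-0.688

n = 6, Σx = 41.5, Σy = 151.7, Σx² = 295.75, Σy² = 4242.01, Σxy = 1008.34
nΣxy − ΣxΣy = 6050.04 − 6295.55 = -245.51
nΣx² − (Σx)² = 1774.5 − 1722.25 = 52.25; nΣy² − (Σy)² = 25452.06 − 23012.89 = 2439.17
r = -245.51 / √(52.25 × 2439.17) = -245.51 / 356.9967 ≈ -0.688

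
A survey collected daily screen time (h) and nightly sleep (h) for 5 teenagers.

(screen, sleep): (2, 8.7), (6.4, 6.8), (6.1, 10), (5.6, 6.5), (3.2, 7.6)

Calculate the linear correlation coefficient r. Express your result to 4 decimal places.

n = 5, Σx = 23.3, Σy = 39.6, Σx² = 123.77, Σy² = 321.94, Σxy = 182.64
nΣxy − ΣxΣy = 913.2 − 922.68 = -9.48
nΣx² − (Σx)² = 618.85 − 542.89 = 75.96; nΣy² − (Σy)² = 1609.7 − 1568.16 = 41.54
r = -9.48 / √(75.96 × 41.54) = -9.48 / 56.1728 ≈ -0.1688

-0.1688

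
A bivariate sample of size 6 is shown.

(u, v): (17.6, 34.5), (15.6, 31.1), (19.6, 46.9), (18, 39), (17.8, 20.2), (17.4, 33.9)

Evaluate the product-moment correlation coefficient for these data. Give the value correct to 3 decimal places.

n = 6, Σu = 106, Σv = 205.6, Σu² = 1880.88, Σv² = 7435.32, Σuv = 3663.02
nΣuv − ΣuΣv = 21978.12 − 21793.6 = 184.52
nΣu² − (Σu)² = 11285.28 − 11236 = 49.28; nΣv² − (Σv)² = 44611.92 − 42271.36 = 2340.56
r = 184.52 / √(49.28 × 2340.56) = 184.52 / 339.6215 ≈ 0.543

0.543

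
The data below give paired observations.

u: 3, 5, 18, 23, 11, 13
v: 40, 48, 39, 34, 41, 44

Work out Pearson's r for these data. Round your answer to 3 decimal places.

-0.701

n = 6, Σu = 73, Σv = 246, Σu² = 1177, Σv² = 10198, Σuv = 2867
nΣuv − ΣuΣv = 17202 − 17958 = -756
nΣu² − (Σu)² = 7062 − 5329 = 1733; nΣv² − (Σv)² = 61188 − 60516 = 672
r = -756 / √(1733 × 672) = -756 / 1079.1552 ≈ -0.701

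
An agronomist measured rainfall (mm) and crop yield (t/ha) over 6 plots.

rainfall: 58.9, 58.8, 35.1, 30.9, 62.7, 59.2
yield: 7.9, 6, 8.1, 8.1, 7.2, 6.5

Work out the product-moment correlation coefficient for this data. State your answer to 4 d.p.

-0.6700

n = 6, Σx = 305.6, Σy = 43.8, Σx² = 16549.4, Σy² = 323.72, Σxy = 2188.95
nΣxy − ΣxΣy = 13133.7 − 13385.28 = -251.58
nΣx² − (Σx)² = 99296.4 − 93391.36 = 5905.04; nΣy² − (Σy)² = 1942.32 − 1918.44 = 23.88
r = -251.58 / √(5905.04 × 23.88) = -251.58 / 375.5161 ≈ -0.6700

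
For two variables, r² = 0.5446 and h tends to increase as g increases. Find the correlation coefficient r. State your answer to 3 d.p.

0.738

|r| = √0.5446 = 0.738
The association is positive, so r = 0.738.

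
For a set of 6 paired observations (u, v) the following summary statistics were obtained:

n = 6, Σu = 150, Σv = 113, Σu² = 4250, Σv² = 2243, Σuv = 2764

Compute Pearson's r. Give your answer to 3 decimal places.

-0.255

r = (nΣuv − ΣuΣv) / √[(nΣu² − (Σu)²)(nΣv² − (Σv)²)]
Numerator: 6×2764 − 150×113 = -366
Denominator: √[(25500 − 22500)(13458 − 12769)] = √[3000 × 689] = 1437.7065
r = -366 / 1437.7065 ≈ -0.255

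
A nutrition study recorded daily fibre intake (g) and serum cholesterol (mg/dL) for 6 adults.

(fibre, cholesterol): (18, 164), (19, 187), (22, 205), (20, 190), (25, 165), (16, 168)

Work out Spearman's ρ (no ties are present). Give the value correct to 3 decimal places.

0.314

Rank fibre: 2, 3, 5, 4, 6, 1
Rank cholesterol: 1, 4, 6, 5, 2, 3
d = rank(fibre) − rank(cholesterol): 1, -1, -1, -1, 4, -2; Σd² = 24
ρ = 1 − 6Σd² / [n(n²−1)] = 1 − 6×24 / (6×35) = 1 − 144/210 ≈ 0.314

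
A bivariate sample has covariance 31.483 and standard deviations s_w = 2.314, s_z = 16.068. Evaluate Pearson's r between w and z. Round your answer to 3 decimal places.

r = Cov(w,z) / (s_w · s_z) = 31.483 / (2.314 × 16.068)
  = 31.483 / 37.1814 ≈ 0.847

0.847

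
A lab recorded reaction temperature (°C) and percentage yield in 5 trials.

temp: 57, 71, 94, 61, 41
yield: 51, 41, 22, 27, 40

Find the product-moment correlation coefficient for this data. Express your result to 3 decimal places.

n = 5, Σx = 324, Σy = 181, Σx² = 22528, Σy² = 7095, Σxy = 11173
nΣxy − ΣxΣy = 55865 − 58644 = -2779
nΣx² − (Σx)² = 112640 − 104976 = 7664; nΣy² − (Σy)² = 35475 − 32761 = 2714
r = -2779 / √(7664 × 2714) = -2779 / 4560.7122 ≈ -0.609

-0.609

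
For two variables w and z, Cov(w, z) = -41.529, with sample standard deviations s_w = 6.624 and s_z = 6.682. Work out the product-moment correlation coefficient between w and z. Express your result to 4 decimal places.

r = Cov(w,z) / (s_w · s_z) = -41.529 / (6.624 × 6.682)
  = -41.529 / 44.2616 ≈ -0.9383

-0.9383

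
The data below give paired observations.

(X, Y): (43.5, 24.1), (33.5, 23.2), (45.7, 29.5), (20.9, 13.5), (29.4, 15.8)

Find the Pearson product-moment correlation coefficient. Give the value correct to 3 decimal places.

0.936

n = 5, ΣX = 173, ΣY = 106.1, ΣX² = 6404.16, ΣY² = 2421.19, ΣXY = 3920.37
nΣXY − ΣXΣY = 19601.85 − 18355.3 = 1246.55
nΣX² − (ΣX)² = 32020.8 − 29929 = 2091.8; nΣY² − (ΣY)² = 12105.95 − 11257.21 = 848.74
r = 1246.55 / √(2091.8 × 848.74) = 1246.55 / 1332.4392 ≈ 0.936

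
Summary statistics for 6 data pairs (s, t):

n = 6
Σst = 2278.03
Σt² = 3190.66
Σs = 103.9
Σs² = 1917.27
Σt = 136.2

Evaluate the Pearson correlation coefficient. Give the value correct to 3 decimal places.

-0.745

r = (nΣst − ΣsΣt) / √[(nΣs² − (Σs)²)(nΣt² − (Σt)²)]
Numerator: 6×2278.03 − 103.9×136.2 = -483
Denominator: √[(11503.62 − 10795.21)(19143.96 − 18550.44)] = √[708.41 × 593.52] = 648.4254
r = -483 / 648.4254 ≈ -0.745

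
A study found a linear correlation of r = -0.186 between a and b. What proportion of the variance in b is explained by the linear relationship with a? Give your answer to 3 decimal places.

r² = (-0.186)² = 0.035

0.035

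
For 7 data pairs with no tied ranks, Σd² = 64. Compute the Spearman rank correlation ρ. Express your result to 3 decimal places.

ρ = 1 − 6Σd² / [n(n²−1)] = 1 − 6×64 / (7×48)
  = 1 − 384/336 = 1 − 1.1429 ≈ -0.143

-0.143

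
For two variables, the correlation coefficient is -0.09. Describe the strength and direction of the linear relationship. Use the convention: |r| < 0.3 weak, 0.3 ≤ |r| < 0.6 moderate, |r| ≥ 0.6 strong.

weak negative

r = -0.09 < 0 so the relationship is negative.
|r| = 0.09, which falls in the weak range.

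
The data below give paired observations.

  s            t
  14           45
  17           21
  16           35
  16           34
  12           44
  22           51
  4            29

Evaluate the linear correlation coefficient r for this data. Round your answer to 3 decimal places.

n = 7, Σs = 101, Σt = 259, Σs² = 1641, Σt² = 10225, Σst = 3857
nΣst − ΣsΣt = 26999 − 26159 = 840
nΣs² − (Σs)² = 11487 − 10201 = 1286; nΣt² − (Σt)² = 71575 − 67081 = 4494
r = 840 / √(1286 × 4494) = 840 / 2404.0141 ≈ 0.349

0.349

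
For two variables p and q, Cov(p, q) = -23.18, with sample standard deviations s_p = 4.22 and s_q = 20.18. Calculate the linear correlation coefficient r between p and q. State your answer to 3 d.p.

r = Cov(p,q) / (s_p · s_q) = -23.18 / (4.22 × 20.18)
  = -23.18 / 85.1596 ≈ -0.272

-0.272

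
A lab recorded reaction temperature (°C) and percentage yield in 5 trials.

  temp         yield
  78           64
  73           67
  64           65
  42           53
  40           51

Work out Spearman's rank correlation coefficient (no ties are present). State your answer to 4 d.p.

0.7000

Rank temp: 5, 4, 3, 2, 1
Rank yield: 3, 5, 4, 2, 1
d = rank(temp) − rank(yield): 2, -1, -1, 0, 0; Σd² = 6
ρ = 1 − 6Σd² / [n(n²−1)] = 1 − 6×6 / (5×24) = 1 − 36/120 ≈ 0.7000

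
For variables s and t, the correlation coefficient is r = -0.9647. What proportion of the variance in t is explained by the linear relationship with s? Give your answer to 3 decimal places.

0.931

r² = (-0.9647)² = 0.931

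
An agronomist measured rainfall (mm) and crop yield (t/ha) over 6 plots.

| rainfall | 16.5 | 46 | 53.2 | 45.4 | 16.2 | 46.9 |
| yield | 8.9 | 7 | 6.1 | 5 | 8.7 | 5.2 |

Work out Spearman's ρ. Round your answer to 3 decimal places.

Rank rainfall: 2, 4, 6, 3, 1, 5
Rank yield: 6, 4, 3, 1, 5, 2
d = rank(rainfall) − rank(yield): -4, 0, 3, 2, -4, 3; Σd² = 54
ρ = 1 − 6Σd² / [n(n²−1)] = 1 − 6×54 / (6×35) = 1 − 324/210 ≈ -0.543

-0.543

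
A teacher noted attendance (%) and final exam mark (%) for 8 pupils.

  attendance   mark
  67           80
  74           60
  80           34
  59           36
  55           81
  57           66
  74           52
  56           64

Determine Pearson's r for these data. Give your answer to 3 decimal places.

n = 8, Σx = 522, Σy = 473, Σx² = 34732, Σy² = 30169, Σxy = 30293
nΣxy − ΣxΣy = 242344 − 246906 = -4562
nΣx² − (Σx)² = 277856 − 272484 = 5372; nΣy² − (Σy)² = 241352 − 223729 = 17623
r = -4562 / √(5372 × 17623) = -4562 / 9729.8898 ≈ -0.469

-0.469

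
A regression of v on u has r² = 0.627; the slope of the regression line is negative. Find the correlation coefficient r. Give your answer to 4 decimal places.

-0.7918

|r| = √0.627 = 0.7918
The association is negative, so r = −0.7918.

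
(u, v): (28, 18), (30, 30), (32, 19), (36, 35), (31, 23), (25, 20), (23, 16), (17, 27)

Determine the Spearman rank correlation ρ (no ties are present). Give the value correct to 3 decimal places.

Rank u: 4, 5, 7, 8, 6, 3, 2, 1
Rank v: 2, 7, 3, 8, 5, 4, 1, 6
d = rank(u) − rank(v): 2, -2, 4, 0, 1, -1, 1, -5; Σd² = 52
ρ = 1 − 6Σd² / [n(n²−1)] = 1 − 6×52 / (8×63) = 1 − 312/504 ≈ 0.381

0.381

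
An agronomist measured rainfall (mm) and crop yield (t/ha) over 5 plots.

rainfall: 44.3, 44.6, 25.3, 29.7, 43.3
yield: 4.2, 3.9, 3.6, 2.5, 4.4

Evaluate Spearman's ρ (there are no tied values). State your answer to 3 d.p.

Rank rainfall: 4, 5, 1, 2, 3
Rank yield: 4, 3, 2, 1, 5
d = rank(rainfall) − rank(yield): 0, 2, -1, 1, -2; Σd² = 10
ρ = 1 − 6Σd² / [n(n²−1)] = 1 − 6×10 / (5×24) = 1 − 60/120 ≈ 0.500

0.500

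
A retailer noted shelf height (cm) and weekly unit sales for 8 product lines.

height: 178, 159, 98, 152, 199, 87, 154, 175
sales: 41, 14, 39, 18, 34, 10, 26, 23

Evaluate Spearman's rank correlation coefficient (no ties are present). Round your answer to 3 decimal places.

0.476

Rank height: 7, 5, 2, 3, 8, 1, 4, 6
Rank sales: 8, 2, 7, 3, 6, 1, 5, 4
d = rank(height) − rank(sales): -1, 3, -5, 0, 2, 0, -1, 2; Σd² = 44
ρ = 1 − 6Σd² / [n(n²−1)] = 1 − 6×44 / (8×63) = 1 − 264/504 ≈ 0.476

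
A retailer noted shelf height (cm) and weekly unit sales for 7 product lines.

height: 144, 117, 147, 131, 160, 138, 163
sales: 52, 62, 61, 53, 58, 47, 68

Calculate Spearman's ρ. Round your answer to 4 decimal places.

0.3214

Rank height: 4, 1, 5, 2, 6, 3, 7
Rank sales: 2, 6, 5, 3, 4, 1, 7
d = rank(height) − rank(sales): 2, -5, 0, -1, 2, 2, 0; Σd² = 38
ρ = 1 − 6Σd² / [n(n²−1)] = 1 − 6×38 / (7×48) = 1 − 228/336 ≈ 0.3214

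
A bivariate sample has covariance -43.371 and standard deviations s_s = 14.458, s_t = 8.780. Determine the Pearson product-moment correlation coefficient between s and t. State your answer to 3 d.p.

-0.342

r = Cov(s,t) / (s_s · s_t) = -43.371 / (14.458 × 8.780)
  = -43.371 / 126.9412 ≈ -0.342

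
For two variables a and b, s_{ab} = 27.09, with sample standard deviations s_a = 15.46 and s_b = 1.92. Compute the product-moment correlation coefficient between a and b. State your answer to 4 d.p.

r = Cov(a,b) / (s_a · s_b) = 27.09 / (15.46 × 1.92)
  = 27.09 / 29.6832 ≈ 0.9126

0.9126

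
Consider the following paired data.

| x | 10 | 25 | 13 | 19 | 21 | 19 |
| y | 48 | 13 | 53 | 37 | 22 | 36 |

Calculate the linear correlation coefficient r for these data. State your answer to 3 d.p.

n = 6, Σx = 107, Σy = 209, Σx² = 2057, Σy² = 8431, Σxy = 3343
nΣxy − ΣxΣy = 20058 − 22363 = -2305
nΣx² − (Σx)² = 12342 − 11449 = 893; nΣy² − (Σy)² = 50586 − 43681 = 6905
r = -2305 / √(893 × 6905) = -2305 / 2483.1764 ≈ -0.928

-0.928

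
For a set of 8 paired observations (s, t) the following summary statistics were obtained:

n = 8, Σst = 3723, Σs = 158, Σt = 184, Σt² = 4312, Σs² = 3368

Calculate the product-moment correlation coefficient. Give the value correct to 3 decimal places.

r = (nΣst − ΣsΣt) / √[(nΣs² − (Σs)²)(nΣt² − (Σt)²)]
Numerator: 8×3723 − 158×184 = 712
Denominator: √[(26944 − 24964)(34496 − 33856)] = √[1980 × 640] = 1125.6998
r = 712 / 1125.6998 ≈ 0.632

0.632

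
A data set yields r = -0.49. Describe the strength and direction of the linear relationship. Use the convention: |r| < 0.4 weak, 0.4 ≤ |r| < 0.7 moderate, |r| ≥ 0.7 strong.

moderate negative

r = -0.49 < 0 so the relationship is negative.
|r| = 0.49, which falls in the moderate range.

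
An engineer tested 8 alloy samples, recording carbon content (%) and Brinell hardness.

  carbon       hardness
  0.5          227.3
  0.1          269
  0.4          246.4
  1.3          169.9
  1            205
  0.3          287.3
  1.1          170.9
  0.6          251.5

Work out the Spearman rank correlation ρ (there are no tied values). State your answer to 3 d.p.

Rank carbon: 4, 1, 3, 8, 6, 2, 7, 5
Rank hardness: 4, 7, 5, 1, 3, 8, 2, 6
d = rank(carbon) − rank(hardness): 0, -6, -2, 7, 3, -6, 5, -1; Σd² = 160
ρ = 1 − 6Σd² / [n(n²−1)] = 1 − 6×160 / (8×63) = 1 − 960/504 ≈ -0.905

-0.905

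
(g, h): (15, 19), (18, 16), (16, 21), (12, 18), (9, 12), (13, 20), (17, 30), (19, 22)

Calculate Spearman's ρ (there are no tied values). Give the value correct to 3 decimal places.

Rank g: 4, 7, 5, 2, 1, 3, 6, 8
Rank h: 4, 2, 6, 3, 1, 5, 8, 7
d = rank(g) − rank(h): 0, 5, -1, -1, 0, -2, -2, 1; Σd² = 36
ρ = 1 − 6Σd² / [n(n²−1)] = 1 − 6×36 / (8×63) = 1 − 216/504 ≈ 0.571

0.571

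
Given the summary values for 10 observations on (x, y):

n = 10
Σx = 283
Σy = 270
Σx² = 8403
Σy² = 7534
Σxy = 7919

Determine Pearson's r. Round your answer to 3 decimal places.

0.896

r = (nΣxy − ΣxΣy) / √[(nΣx² − (Σx)²)(nΣy² − (Σy)²)]
Numerator: 10×7919 − 283×270 = 2780
Denominator: √[(84030 − 80089)(75340 − 72900)] = √[3941 × 2440] = 3100.9740
r = 2780 / 3100.9740 ≈ 0.896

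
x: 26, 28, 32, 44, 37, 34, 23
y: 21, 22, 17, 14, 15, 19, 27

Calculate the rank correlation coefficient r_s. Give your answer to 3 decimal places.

Rank x: 2, 3, 4, 7, 6, 5, 1
Rank y: 5, 6, 3, 1, 2, 4, 7
d = rank(x) − rank(y): -3, -3, 1, 6, 4, 1, -6; Σd² = 108
ρ = 1 − 6Σd² / [n(n²−1)] = 1 − 6×108 / (7×48) = 1 − 648/336 ≈ -0.929

-0.929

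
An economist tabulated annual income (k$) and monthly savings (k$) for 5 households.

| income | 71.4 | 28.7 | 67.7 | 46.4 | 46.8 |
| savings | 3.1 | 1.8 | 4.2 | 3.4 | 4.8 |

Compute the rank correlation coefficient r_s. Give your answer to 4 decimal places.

0.3000

Rank income: 5, 1, 4, 2, 3
Rank savings: 2, 1, 4, 3, 5
d = rank(income) − rank(savings): 3, 0, 0, -1, -2; Σd² = 14
ρ = 1 − 6Σd² / [n(n²−1)] = 1 − 6×14 / (5×24) = 1 − 84/120 ≈ 0.3000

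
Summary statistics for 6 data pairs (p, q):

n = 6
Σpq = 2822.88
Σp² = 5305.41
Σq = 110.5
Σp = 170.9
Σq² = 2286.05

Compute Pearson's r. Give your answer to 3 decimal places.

-0.979

r = (nΣpq − ΣpΣq) / √[(nΣp² − (Σp)²)(nΣq² − (Σq)²)]
Numerator: 6×2822.88 − 170.9×110.5 = -1947.17
Denominator: √[(31832.46 − 29206.81)(13716.3 − 12210.25)] = √[2625.65 × 1506.05] = 1988.5573
r = -1947.17 / 1988.5573 ≈ -0.979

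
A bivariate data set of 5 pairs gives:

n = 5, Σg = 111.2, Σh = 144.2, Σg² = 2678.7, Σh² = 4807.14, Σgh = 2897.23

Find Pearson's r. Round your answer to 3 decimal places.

-0.848

r = (nΣgh − ΣgΣh) / √[(nΣg² − (Σg)²)(nΣh² − (Σh)²)]
Numerator: 5×2897.23 − 111.2×144.2 = -1548.89
Denominator: √[(13393.5 − 12365.44)(24035.7 − 20793.64)] = √[1028.06 × 3242.06] = 1825.6594
r = -1548.89 / 1825.6594 ≈ -0.848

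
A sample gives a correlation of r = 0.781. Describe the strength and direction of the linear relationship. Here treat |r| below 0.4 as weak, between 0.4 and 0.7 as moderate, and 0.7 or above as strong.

r = 0.781 > 0 so the relationship is positive.
|r| = 0.781, which falls in the strong range.

strong positive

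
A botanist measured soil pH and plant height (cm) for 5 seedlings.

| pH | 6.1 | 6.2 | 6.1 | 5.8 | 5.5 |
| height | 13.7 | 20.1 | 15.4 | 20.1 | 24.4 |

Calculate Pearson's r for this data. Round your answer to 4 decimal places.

-0.7487

n = 5, Σx = 29.7, Σy = 93.7, Σx² = 176.75, Σy² = 1828.23, Σxy = 552.91
nΣxy − ΣxΣy = 2764.55 − 2782.89 = -18.34
nΣx² − (Σx)² = 883.75 − 882.09 = 1.66; nΣy² − (Σy)² = 9141.15 − 8779.69 = 361.46
r = -18.34 / √(1.66 × 361.46) = -18.34 / 24.4954 ≈ -0.7487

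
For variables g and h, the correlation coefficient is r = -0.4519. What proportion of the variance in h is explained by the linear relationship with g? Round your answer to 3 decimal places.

0.204

r² = (-0.4519)² = 0.204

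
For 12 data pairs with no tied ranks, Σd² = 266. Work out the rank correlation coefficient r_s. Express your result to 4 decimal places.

ρ = 1 − 6Σd² / [n(n²−1)] = 1 − 6×266 / (12×143)
  = 1 − 1596/1716 = 1 − 0.93007 ≈ 0.0699

0.0699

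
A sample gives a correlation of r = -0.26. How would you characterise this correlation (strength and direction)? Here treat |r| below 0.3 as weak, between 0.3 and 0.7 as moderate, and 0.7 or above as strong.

weak negative

r = -0.26 < 0 so the relationship is negative.
|r| = 0.26, which falls in the weak range.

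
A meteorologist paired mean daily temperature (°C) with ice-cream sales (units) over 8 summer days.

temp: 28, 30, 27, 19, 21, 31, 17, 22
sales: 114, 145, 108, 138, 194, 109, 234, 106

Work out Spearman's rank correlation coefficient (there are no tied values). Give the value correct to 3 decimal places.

Rank temp: 6, 7, 5, 2, 3, 8, 1, 4
Rank sales: 4, 6, 2, 5, 7, 3, 8, 1
d = rank(temp) − rank(sales): 2, 1, 3, -3, -4, 5, -7, 3; Σd² = 122
ρ = 1 − 6Σd² / [n(n²−1)] = 1 − 6×122 / (8×63) = 1 − 732/504 ≈ -0.452

-0.452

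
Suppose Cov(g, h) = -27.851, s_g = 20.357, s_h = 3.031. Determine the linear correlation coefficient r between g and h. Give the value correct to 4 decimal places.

-0.4514

r = Cov(g,h) / (s_g · s_h) = -27.851 / (20.357 × 3.031)
  = -27.851 / 61.7021 ≈ -0.4514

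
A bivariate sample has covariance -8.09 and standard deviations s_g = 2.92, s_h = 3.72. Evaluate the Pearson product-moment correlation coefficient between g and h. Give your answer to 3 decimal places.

-0.745

r = Cov(g,h) / (s_g · s_h) = -8.09 / (2.92 × 3.72)
  = -8.09 / 10.8624 ≈ -0.745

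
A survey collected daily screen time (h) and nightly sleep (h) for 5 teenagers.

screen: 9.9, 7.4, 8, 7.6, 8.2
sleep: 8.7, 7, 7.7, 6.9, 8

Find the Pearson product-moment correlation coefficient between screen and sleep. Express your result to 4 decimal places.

0.9309

n = 5, Σx = 41.1, Σy = 38.3, Σx² = 341.77, Σy² = 295.59, Σxy = 317.57
nΣxy − ΣxΣy = 1587.85 − 1574.13 = 13.72
nΣx² − (Σx)² = 1708.85 − 1689.21 = 19.64; nΣy² − (Σy)² = 1477.95 − 1466.89 = 11.06
r = 13.72 / √(19.64 × 11.06) = 13.72 / 14.7383 ≈ 0.9309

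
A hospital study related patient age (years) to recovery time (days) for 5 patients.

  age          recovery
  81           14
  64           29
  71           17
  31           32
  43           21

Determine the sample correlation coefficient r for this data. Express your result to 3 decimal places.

-0.730

n = 5, Σx = 290, Σy = 113, Σx² = 18508, Σy² = 2791, Σxy = 6092
nΣxy − ΣxΣy = 30460 − 32770 = -2310
nΣx² − (Σx)² = 92540 − 84100 = 8440; nΣy² − (Σy)² = 13955 − 12769 = 1186
r = -2310 / √(8440 × 1186) = -2310 / 3163.8331 ≈ -0.730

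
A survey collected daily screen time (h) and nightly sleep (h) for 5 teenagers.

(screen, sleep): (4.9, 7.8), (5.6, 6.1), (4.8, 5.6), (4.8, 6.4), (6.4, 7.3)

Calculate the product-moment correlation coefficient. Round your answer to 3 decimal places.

0.295

n = 5, Σx = 26.5, Σy = 33.2, Σx² = 142.41, Σy² = 223.66, Σxy = 176.7
nΣxy − ΣxΣy = 883.5 − 879.8 = 3.7
nΣx² − (Σx)² = 712.05 − 702.25 = 9.8; nΣy² − (Σy)² = 1118.3 − 1102.24 = 16.06
r = 3.7 / √(9.8 × 16.06) = 3.7 / 12.5454 ≈ 0.295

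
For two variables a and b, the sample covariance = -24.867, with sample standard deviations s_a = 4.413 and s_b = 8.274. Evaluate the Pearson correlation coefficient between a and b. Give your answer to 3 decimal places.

r = Cov(a,b) / (s_a · s_b) = -24.867 / (4.413 × 8.274)
  = -24.867 / 36.5132 ≈ -0.681

-0.681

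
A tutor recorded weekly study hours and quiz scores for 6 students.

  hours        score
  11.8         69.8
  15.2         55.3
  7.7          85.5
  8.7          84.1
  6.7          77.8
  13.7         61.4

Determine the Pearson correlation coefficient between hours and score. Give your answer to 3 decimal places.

n = 6, Σx = 63.8, Σy = 433.9, Σx² = 737.84, Σy² = 32135.99, Σxy = 4416.66
nΣxy − ΣxΣy = 26499.96 − 27682.82 = -1182.86
nΣx² − (Σx)² = 4427.04 − 4070.44 = 356.6; nΣy² − (Σy)² = 192815.94 − 188269.21 = 4546.73
r = -1182.86 / √(356.6 × 4546.73) = -1182.86 / 1273.3279 ≈ -0.929

-0.929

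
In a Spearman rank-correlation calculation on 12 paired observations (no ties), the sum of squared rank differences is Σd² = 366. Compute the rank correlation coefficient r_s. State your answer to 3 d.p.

ρ = 1 − 6Σd² / [n(n²−1)] = 1 − 6×366 / (12×143)
  = 1 − 2196/1716 = 1 − 1.2797 ≈ -0.280

-0.280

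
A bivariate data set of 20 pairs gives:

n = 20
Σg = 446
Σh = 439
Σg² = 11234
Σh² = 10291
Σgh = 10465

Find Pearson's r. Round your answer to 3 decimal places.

r = (nΣgh − ΣgΣh) / √[(nΣg² − (Σg)²)(nΣh² − (Σh)²)]
Numerator: 20×10465 − 446×439 = 13506
Denominator: √[(224680 − 198916)(205820 − 192721)] = √[25764 × 13099] = 18370.7005
r = 13506 / 18370.7005 ≈ 0.735

0.735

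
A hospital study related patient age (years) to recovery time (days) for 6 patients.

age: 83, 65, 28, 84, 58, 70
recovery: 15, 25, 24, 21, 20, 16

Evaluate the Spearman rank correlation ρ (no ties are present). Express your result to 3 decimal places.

-0.429

Rank age: 5, 3, 1, 6, 2, 4
Rank recovery: 1, 6, 5, 4, 3, 2
d = rank(age) − rank(recovery): 4, -3, -4, 2, -1, 2; Σd² = 50
ρ = 1 − 6Σd² / [n(n²−1)] = 1 − 6×50 / (6×35) = 1 − 300/210 ≈ -0.429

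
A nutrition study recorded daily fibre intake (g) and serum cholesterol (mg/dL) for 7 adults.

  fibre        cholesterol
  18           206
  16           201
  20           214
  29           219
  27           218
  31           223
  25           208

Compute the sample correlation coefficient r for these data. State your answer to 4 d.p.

n = 7, Σx = 166, Σy = 1489, Σx² = 4136, Σy² = 317111, Σxy = 35554
nΣxy − ΣxΣy = 248878 − 247174 = 1704
nΣx² − (Σx)² = 28952 − 27556 = 1396; nΣy² − (Σy)² = 2219777 − 2217121 = 2656
r = 1704 / √(1396 × 2656) = 1704 / 1925.5586 ≈ 0.8849

0.8849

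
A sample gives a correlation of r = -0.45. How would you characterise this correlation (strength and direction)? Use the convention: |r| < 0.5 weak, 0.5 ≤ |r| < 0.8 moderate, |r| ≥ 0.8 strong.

weak negative

r = -0.45 < 0 so the relationship is negative.
|r| = 0.45, which falls in the weak range.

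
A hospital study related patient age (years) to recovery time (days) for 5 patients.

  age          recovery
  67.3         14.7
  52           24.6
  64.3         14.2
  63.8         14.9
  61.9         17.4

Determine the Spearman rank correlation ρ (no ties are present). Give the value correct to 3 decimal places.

Rank age: 5, 1, 4, 3, 2
Rank recovery: 2, 5, 1, 3, 4
d = rank(age) − rank(recovery): 3, -4, 3, 0, -2; Σd² = 38
ρ = 1 − 6Σd² / [n(n²−1)] = 1 − 6×38 / (5×24) = 1 − 228/120 ≈ -0.900

-0.900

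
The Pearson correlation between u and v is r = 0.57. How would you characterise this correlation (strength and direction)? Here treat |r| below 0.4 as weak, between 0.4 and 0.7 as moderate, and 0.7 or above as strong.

r = 0.57 > 0 so the relationship is positive.
|r| = 0.57, which falls in the moderate range.

moderate positive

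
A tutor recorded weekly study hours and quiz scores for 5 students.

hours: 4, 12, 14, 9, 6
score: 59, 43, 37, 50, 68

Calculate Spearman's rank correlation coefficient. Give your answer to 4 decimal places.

Rank hours: 1, 4, 5, 3, 2
Rank score: 4, 2, 1, 3, 5
d = rank(hours) − rank(score): -3, 2, 4, 0, -3; Σd² = 38
ρ = 1 − 6Σd² / [n(n²−1)] = 1 − 6×38 / (5×24) = 1 − 228/120 ≈ -0.9000

-0.9000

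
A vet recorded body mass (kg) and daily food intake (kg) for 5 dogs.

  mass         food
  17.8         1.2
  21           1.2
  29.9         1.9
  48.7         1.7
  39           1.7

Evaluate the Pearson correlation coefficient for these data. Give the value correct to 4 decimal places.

0.7078

n = 5, Σx = 156.4, Σy = 7.7, Σx² = 5544.54, Σy² = 12.27, Σxy = 252.46
nΣxy − ΣxΣy = 1262.3 − 1204.28 = 58.02
nΣx² − (Σx)² = 27722.7 − 24460.96 = 3261.74; nΣy² − (Σy)² = 61.35 − 59.29 = 2.06
r = 58.02 / √(3261.74 × 2.06) = 58.02 / 81.9706 ≈ 0.7078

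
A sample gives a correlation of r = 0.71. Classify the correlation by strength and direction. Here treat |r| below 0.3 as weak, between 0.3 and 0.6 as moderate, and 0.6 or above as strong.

r = 0.71 > 0 so the relationship is positive.
|r| = 0.71, which falls in the strong range.

strong positive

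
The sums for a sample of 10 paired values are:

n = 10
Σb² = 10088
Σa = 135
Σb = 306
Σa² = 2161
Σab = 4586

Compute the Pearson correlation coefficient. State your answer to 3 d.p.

r = (nΣab − ΣaΣb) / √[(nΣa² − (Σa)²)(nΣb² − (Σb)²)]
Numerator: 10×4586 − 135×306 = 4550
Denominator: √[(21610 − 18225)(100880 − 93636)] = √[3385 × 7244] = 4951.8623
r = 4550 / 4951.8623 ≈ 0.919

0.919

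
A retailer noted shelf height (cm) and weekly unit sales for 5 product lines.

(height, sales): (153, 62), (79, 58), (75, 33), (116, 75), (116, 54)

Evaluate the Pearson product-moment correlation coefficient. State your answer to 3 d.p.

0.567

n = 5, Σx = 539, Σy = 282, Σx² = 62187, Σy² = 16838, Σxy = 31507
nΣxy − ΣxΣy = 157535 − 151998 = 5537
nΣx² − (Σx)² = 310935 − 290521 = 20414; nΣy² − (Σy)² = 84190 − 79524 = 4666
r = 5537 / √(20414 × 4666) = 5537 / 9759.6990 ≈ 0.567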